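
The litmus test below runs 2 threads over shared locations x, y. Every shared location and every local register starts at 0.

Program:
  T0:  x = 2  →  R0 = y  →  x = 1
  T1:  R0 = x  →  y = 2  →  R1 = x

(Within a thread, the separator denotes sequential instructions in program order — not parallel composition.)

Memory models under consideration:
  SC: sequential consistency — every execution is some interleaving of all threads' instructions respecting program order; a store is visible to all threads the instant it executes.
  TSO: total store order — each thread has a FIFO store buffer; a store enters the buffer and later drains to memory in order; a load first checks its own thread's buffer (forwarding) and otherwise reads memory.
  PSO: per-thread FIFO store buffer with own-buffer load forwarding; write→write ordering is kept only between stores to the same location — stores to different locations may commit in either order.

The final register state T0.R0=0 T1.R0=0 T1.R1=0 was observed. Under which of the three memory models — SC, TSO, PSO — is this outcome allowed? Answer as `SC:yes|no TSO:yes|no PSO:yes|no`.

SC:no TSO:yes PSO:yes

outcome vector order: (T0.R0,T1.R0,T1.R1)
SC (10): <0 0 1> <0 0 2> <0 1 1> <0 2 1> <0 2 2> <2 0 0> <2 0 1> <2 0 2> <2 2 1> <2 2 2>
TSO (11): <0 0 0> <0 0 1> <0 0 2> <0 1 1> <0 2 1> <0 2 2> <2 0 0> <2 0 1> <2 0 2> <2 2 1> <2 2 2>
PSO (11): <0 0 0> <0 0 1> <0 0 2> <0 1 1> <0 2 1> <0 2 2> <2 0 0> <2 0 1> <2 0 2> <2 2 1> <2 2 2>
target <0 0 0> ∈ {TSO,PSO}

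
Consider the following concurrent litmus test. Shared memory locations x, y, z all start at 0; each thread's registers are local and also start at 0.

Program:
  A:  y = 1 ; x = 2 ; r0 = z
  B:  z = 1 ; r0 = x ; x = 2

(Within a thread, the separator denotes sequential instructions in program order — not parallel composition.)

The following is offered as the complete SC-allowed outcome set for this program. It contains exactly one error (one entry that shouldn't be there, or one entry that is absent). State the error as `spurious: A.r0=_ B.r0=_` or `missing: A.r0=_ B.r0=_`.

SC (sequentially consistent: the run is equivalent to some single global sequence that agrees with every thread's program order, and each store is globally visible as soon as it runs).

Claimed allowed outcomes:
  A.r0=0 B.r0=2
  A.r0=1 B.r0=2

missing: A.r0=1 B.r0=0

outcome vector order: (A.r0,B.r0)
SC: 3 outcomes — {<0 2> <1 0> <1 2>}
SC∖claimed = {<1 0>}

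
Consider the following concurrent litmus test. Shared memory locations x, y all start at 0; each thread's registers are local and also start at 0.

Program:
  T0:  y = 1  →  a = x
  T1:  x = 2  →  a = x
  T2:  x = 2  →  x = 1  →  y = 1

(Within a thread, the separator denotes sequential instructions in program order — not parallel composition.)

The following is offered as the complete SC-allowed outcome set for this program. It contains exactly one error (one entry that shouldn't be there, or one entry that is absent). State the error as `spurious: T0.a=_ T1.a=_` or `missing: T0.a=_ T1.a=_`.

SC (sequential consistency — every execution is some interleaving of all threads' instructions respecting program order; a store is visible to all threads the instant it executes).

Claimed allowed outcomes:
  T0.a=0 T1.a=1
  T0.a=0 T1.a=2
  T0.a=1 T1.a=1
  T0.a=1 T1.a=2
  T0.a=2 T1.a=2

missing: T0.a=2 T1.a=1

outcome vector order: (T0.a,T1.a)
[SC] allowed = {0/1 0/2 1/1 1/2 2/1 2/2}
SC∖claimed = {2/1}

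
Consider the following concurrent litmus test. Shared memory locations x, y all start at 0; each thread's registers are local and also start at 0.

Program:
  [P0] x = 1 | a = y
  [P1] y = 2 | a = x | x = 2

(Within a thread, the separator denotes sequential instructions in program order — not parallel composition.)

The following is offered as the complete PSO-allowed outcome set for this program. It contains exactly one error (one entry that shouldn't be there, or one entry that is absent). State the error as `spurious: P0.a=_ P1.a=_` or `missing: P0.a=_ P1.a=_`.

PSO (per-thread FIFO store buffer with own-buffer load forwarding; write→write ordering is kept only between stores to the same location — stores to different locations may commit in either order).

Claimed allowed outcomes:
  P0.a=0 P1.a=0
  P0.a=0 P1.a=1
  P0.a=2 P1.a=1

missing: P0.a=2 P1.a=0

outcome vector order: (P0.a,P1.a)
PSO: 4 outcomes — {(0,0) (0,1) (2,0) (2,1)}
PSO∖claimed = {(2,0)}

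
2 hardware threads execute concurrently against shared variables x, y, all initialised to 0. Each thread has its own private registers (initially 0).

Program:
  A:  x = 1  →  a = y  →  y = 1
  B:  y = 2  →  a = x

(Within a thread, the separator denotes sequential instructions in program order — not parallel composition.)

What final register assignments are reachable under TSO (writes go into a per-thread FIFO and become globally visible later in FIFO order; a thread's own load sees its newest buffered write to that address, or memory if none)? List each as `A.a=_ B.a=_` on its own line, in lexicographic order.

outcome vector order: (A.a,B.a)
|TSO outcomes| = 4

A.a=0 B.a=0
A.a=0 B.a=1
A.a=2 B.a=0
A.a=2 B.a=1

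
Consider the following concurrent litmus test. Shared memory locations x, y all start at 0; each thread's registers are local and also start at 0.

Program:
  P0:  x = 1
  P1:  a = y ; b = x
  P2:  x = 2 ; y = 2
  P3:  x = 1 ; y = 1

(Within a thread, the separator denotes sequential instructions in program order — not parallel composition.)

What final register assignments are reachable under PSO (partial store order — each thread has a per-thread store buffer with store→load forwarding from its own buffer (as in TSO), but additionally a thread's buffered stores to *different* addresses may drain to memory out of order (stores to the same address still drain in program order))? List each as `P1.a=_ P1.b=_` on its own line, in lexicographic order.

P1.a=0 P1.b=0
P1.a=0 P1.b=1
P1.a=0 P1.b=2
P1.a=1 P1.b=0
P1.a=1 P1.b=1
P1.a=1 P1.b=2
P1.a=2 P1.b=0
P1.a=2 P1.b=1
P1.a=2 P1.b=2

outcome vector order: (P1.a,P1.b)
|PSO outcomes| = 9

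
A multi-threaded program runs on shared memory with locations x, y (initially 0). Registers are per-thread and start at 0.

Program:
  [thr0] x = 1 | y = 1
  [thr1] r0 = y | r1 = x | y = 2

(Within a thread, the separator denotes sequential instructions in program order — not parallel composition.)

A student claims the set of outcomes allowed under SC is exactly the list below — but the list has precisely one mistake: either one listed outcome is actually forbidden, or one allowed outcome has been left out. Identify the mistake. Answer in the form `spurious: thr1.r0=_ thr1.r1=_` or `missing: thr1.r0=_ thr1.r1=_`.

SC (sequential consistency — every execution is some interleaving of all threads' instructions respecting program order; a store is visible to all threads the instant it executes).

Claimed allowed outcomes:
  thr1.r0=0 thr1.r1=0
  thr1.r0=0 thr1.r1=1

missing: thr1.r0=1 thr1.r1=1

outcome vector order: (thr1.r0,thr1.r1)
[SC] allowed = {00, 01, 11}
SC∖claimed = {11}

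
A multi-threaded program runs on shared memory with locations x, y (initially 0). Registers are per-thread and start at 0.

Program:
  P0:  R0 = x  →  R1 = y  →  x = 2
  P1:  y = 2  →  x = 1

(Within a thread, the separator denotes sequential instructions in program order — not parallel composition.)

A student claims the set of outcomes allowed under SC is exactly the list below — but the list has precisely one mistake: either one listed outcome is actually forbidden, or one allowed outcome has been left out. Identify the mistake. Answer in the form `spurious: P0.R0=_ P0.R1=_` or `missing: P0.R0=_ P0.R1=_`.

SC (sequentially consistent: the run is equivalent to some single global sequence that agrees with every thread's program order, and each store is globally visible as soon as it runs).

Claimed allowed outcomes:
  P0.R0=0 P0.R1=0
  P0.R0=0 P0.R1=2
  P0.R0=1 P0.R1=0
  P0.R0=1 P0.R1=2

outcome vector order: (P0.R0,P0.R1)
[SC] allowed = {00 02 12}
claimed∖SC = {10}

spurious: P0.R0=1 P0.R1=0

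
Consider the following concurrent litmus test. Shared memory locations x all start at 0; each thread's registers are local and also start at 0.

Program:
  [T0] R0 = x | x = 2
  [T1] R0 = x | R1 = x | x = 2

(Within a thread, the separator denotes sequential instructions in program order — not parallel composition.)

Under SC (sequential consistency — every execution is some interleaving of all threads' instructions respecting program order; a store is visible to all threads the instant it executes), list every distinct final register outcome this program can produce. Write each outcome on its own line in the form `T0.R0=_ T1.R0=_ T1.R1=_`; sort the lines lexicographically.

outcome vector order: (T0.R0,T1.R0,T1.R1)
|SC outcomes| = 4

T0.R0=0 T1.R0=0 T1.R1=0
T0.R0=0 T1.R0=0 T1.R1=2
T0.R0=0 T1.R0=2 T1.R1=2
T0.R0=2 T1.R0=0 T1.R1=0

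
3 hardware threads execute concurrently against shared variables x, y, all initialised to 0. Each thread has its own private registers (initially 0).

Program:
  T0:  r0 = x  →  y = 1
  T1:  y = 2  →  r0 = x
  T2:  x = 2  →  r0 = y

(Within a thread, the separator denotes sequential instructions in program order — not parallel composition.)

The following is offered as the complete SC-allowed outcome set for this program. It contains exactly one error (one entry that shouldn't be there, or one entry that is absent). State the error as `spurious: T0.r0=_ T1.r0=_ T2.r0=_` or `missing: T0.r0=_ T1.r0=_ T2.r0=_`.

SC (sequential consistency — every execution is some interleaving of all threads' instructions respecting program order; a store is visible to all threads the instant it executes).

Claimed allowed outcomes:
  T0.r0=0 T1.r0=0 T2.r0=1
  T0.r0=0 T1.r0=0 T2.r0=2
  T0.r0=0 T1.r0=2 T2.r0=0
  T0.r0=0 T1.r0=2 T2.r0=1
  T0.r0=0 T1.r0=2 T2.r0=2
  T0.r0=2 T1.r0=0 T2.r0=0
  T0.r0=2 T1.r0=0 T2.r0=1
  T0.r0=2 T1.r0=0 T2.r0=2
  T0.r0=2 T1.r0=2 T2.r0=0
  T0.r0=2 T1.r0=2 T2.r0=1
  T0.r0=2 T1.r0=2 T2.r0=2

spurious: T0.r0=2 T1.r0=0 T2.r0=0

outcome vector order: (T0.r0,T1.r0,T2.r0)
[SC] allowed = {<0 0 1>; <0 0 2>; <0 2 0>; <0 2 1>; <0 2 2>; <2 0 1>; <2 0 2>; <2 2 0>; <2 2 1>; <2 2 2>}
claimed∖SC = {<2 0 0>}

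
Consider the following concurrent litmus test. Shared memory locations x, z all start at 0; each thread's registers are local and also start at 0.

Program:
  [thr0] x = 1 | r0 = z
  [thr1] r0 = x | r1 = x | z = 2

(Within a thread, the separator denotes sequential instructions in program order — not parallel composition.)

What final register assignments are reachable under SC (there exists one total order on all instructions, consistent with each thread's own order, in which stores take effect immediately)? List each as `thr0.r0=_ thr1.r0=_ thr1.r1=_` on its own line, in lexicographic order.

thr0.r0=0 thr1.r0=0 thr1.r1=0
thr0.r0=0 thr1.r0=0 thr1.r1=1
thr0.r0=0 thr1.r0=1 thr1.r1=1
thr0.r0=2 thr1.r0=0 thr1.r1=0
thr0.r0=2 thr1.r0=0 thr1.r1=1
thr0.r0=2 thr1.r0=1 thr1.r1=1

outcome vector order: (thr0.r0,thr1.r0,thr1.r1)
|SC outcomes| = 6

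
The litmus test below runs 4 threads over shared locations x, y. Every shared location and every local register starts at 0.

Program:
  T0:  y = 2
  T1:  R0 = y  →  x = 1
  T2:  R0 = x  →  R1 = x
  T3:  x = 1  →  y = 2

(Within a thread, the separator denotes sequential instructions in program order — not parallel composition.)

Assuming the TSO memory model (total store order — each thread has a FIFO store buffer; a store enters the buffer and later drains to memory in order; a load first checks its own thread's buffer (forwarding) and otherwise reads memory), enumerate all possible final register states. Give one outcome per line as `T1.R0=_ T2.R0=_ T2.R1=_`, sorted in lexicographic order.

T1.R0=0 T2.R0=0 T2.R1=0
T1.R0=0 T2.R0=0 T2.R1=1
T1.R0=0 T2.R0=1 T2.R1=1
T1.R0=2 T2.R0=0 T2.R1=0
T1.R0=2 T2.R0=0 T2.R1=1
T1.R0=2 T2.R0=1 T2.R1=1

outcome vector order: (T1.R0,T2.R0,T2.R1)
|TSO outcomes| = 6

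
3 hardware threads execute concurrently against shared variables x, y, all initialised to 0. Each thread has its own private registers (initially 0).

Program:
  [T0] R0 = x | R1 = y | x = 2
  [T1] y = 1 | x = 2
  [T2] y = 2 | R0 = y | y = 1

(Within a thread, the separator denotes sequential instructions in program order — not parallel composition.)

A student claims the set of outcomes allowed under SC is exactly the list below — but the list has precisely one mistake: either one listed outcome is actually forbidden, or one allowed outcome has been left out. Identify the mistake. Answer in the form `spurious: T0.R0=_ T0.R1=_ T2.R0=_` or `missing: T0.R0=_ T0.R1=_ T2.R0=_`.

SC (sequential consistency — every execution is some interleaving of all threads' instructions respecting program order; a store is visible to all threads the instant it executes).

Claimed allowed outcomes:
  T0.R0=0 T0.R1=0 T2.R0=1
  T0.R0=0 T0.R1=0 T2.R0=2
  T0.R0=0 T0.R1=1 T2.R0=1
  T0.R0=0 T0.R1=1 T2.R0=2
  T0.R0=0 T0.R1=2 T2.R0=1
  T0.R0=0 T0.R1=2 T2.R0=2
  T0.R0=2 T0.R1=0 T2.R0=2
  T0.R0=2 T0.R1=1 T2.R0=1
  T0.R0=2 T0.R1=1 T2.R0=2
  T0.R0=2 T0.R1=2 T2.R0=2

outcome vector order: (T0.R0,T0.R1,T2.R0)
[SC] allowed = {001, 002, 011, 012, 021, 022, 211, 212, 222}
claimed∖SC = {202}

spurious: T0.R0=2 T0.R1=0 T2.R0=2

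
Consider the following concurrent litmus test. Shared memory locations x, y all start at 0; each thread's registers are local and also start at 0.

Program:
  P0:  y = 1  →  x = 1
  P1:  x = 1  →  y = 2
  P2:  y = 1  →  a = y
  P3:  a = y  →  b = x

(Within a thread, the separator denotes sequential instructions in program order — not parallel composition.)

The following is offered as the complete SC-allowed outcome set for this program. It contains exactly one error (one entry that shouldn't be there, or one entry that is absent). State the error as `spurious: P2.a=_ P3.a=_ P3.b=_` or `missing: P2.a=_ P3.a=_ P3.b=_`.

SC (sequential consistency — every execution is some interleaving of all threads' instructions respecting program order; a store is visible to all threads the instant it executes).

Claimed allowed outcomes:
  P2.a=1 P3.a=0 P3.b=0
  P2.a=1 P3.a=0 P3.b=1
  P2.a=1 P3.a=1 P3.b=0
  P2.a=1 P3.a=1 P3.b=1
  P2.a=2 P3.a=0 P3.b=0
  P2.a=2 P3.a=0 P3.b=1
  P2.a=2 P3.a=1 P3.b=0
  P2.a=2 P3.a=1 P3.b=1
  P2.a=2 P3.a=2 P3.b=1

missing: P2.a=1 P3.a=2 P3.b=1

outcome vector order: (P2.a,P3.a,P3.b)
SC (10): 1/0/0 1/0/1 1/1/0 1/1/1 1/2/1 2/0/0 2/0/1 2/1/0 2/1/1 2/2/1
SC∖claimed = {1/2/1}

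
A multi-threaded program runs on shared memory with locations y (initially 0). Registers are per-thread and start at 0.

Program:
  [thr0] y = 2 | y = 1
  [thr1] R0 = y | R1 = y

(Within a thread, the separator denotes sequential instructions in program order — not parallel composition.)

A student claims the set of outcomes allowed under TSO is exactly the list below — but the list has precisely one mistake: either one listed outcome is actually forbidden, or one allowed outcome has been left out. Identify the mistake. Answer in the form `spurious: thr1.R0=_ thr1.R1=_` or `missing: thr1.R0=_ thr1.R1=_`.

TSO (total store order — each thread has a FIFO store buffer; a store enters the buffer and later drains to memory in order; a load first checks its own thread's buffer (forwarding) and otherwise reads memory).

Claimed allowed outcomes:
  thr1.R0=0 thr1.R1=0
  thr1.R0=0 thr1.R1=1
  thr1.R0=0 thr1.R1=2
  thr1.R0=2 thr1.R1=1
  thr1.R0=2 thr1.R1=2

outcome vector order: (thr1.R0,thr1.R1)
TSO: 6 outcomes — {(0,0); (0,1); (0,2); (1,1); (2,1); (2,2)}
TSO∖claimed = {(1,1)}

missing: thr1.R0=1 thr1.R1=1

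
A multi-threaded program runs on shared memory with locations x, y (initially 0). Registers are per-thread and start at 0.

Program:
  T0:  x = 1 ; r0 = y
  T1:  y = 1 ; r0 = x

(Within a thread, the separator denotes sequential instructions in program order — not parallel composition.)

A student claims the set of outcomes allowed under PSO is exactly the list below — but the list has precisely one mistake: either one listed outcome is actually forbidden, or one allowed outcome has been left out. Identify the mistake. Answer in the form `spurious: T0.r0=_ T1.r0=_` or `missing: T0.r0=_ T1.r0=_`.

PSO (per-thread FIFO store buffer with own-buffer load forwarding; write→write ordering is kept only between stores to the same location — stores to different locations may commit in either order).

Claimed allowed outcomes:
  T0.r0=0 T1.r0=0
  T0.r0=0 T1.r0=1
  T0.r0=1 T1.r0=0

missing: T0.r0=1 T1.r0=1

outcome vector order: (T0.r0,T1.r0)
[PSO] allowed = {(0,0), (0,1), (1,0), (1,1)}
PSO∖claimed = {(1,1)}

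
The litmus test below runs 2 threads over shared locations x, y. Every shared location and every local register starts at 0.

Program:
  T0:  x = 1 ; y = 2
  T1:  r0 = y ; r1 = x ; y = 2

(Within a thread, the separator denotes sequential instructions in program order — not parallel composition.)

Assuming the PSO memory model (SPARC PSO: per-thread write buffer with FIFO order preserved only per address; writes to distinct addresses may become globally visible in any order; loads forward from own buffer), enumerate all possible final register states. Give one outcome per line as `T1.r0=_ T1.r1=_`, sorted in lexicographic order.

T1.r0=0 T1.r1=0
T1.r0=0 T1.r1=1
T1.r0=2 T1.r1=0
T1.r0=2 T1.r1=1

outcome vector order: (T1.r0,T1.r1)
|PSO outcomes| = 4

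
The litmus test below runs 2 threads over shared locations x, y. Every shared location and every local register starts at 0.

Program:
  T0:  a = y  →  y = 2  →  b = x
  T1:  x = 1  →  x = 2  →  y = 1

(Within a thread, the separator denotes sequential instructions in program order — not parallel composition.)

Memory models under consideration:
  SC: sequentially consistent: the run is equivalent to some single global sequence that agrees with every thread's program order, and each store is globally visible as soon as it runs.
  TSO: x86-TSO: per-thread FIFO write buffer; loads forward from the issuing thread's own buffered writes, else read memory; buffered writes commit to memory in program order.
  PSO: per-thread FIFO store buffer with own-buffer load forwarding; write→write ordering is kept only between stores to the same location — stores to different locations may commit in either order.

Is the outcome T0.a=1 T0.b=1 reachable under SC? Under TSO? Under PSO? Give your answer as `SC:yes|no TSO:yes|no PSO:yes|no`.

outcome vector order: (T0.a,T0.b)
SC: 4 outcomes — {0/0; 0/1; 0/2; 1/2}
TSO: 4 outcomes — {0/0; 0/1; 0/2; 1/2}
PSO: 6 outcomes — {0/0; 0/1; 0/2; 1/0; 1/1; 1/2}
target 1/1 ∈ {PSO}

SC:no TSO:no PSO:yes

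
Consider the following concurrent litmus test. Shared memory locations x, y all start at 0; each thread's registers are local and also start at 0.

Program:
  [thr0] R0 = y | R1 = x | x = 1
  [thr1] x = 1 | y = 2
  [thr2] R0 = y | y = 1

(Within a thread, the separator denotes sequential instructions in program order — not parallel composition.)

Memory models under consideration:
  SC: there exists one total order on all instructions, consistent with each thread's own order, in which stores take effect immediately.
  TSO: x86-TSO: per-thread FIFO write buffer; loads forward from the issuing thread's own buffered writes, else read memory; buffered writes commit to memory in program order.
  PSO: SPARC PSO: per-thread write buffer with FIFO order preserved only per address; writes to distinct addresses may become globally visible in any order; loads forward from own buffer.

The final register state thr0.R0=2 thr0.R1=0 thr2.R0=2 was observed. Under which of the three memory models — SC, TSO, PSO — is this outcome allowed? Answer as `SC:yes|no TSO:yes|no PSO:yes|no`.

SC:no TSO:no PSO:yes

outcome vector order: (thr0.R0,thr0.R1,thr2.R0)
[SC] allowed = {(0,0,0); (0,0,2); (0,1,0); (0,1,2); (1,0,0); (1,1,0); (1,1,2); (2,1,0); (2,1,2)}
[TSO] allowed = {(0,0,0); (0,0,2); (0,1,0); (0,1,2); (1,0,0); (1,1,0); (1,1,2); (2,1,0); (2,1,2)}
[PSO] allowed = {(0,0,0); (0,0,2); (0,1,0); (0,1,2); (1,0,0); (1,0,2); (1,1,0); (1,1,2); (2,0,0); (2,0,2); (2,1,0); (2,1,2)}
target (2,0,2) ∈ {PSO}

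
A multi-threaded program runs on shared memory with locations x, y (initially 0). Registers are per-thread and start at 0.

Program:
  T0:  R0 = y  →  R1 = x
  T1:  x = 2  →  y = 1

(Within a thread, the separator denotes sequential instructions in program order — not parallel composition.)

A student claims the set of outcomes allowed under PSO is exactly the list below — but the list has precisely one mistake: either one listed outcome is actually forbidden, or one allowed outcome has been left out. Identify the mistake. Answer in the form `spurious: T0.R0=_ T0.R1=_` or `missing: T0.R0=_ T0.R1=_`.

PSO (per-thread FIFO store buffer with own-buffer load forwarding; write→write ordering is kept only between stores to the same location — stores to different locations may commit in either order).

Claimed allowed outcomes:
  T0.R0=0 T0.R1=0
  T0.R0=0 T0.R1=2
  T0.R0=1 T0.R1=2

missing: T0.R0=1 T0.R1=0

outcome vector order: (T0.R0,T0.R1)
PSO: 4 outcomes — {0/0 0/2 1/0 1/2}
PSO∖claimed = {1/0}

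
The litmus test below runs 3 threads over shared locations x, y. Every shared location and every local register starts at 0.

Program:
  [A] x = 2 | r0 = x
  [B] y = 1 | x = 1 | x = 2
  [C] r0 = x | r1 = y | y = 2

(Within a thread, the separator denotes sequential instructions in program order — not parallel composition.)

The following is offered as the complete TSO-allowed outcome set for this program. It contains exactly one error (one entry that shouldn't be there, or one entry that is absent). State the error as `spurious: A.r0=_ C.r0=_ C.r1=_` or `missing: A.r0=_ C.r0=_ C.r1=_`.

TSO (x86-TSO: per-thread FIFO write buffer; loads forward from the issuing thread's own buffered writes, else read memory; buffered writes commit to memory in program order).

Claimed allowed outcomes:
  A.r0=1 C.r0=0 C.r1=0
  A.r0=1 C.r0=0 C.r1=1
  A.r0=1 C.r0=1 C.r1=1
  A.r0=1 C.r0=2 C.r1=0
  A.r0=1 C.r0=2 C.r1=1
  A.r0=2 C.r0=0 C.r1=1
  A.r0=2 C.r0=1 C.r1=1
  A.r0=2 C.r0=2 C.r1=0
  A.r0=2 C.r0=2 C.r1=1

missing: A.r0=2 C.r0=0 C.r1=0

outcome vector order: (A.r0,C.r0,C.r1)
TSO (10): <1 0 0>, <1 0 1>, <1 1 1>, <1 2 0>, <1 2 1>, <2 0 0>, <2 0 1>, <2 1 1>, <2 2 0>, <2 2 1>
TSO∖claimed = {<2 0 0>}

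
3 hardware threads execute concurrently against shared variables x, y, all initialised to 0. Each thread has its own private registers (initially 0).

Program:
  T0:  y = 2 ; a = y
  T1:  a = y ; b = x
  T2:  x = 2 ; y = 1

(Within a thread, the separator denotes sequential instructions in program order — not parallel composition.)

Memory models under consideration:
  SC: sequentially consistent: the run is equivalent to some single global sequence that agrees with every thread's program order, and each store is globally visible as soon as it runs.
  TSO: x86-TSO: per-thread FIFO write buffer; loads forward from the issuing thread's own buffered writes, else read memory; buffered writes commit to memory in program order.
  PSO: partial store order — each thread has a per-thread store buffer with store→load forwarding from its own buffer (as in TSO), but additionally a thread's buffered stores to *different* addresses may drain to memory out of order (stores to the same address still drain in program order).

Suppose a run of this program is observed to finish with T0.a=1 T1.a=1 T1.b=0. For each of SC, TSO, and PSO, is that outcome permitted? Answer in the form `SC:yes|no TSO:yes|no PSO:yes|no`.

SC:no TSO:no PSO:yes

outcome vector order: (T0.a,T1.a,T1.b)
under SC → 1/0/0 1/0/2 1/1/2 1/2/0 1/2/2 2/0/0 2/0/2 2/1/2 2/2/0 2/2/2
under TSO → 1/0/0 1/0/2 1/1/2 1/2/0 1/2/2 2/0/0 2/0/2 2/1/2 2/2/0 2/2/2
under PSO → 1/0/0 1/0/2 1/1/0 1/1/2 1/2/0 1/2/2 2/0/0 2/0/2 2/1/0 2/1/2 2/2/0 2/2/2
target 1/1/0 ∈ {PSO}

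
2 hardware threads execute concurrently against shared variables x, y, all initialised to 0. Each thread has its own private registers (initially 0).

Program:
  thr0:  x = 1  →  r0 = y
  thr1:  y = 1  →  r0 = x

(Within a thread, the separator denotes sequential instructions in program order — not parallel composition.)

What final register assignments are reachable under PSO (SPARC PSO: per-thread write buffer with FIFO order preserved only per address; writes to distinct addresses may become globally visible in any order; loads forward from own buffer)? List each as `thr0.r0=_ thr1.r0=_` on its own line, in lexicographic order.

outcome vector order: (thr0.r0,thr1.r0)
|PSO outcomes| = 4

thr0.r0=0 thr1.r0=0
thr0.r0=0 thr1.r0=1
thr0.r0=1 thr1.r0=0
thr0.r0=1 thr1.r0=1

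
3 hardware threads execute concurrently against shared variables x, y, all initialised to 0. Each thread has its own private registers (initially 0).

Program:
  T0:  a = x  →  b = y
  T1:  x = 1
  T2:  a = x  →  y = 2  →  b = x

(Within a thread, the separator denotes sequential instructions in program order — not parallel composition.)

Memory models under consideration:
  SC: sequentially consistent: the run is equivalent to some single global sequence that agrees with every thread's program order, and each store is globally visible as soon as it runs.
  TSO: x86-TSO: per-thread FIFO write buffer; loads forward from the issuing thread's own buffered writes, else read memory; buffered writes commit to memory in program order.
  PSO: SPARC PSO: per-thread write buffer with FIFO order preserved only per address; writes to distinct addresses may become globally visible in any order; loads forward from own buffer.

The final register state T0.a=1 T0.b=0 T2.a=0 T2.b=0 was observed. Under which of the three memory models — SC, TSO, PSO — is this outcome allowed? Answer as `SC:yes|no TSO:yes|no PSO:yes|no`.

SC:no TSO:yes PSO:yes

outcome vector order: (T0.a,T0.b,T2.a,T2.b)
SC (11): <0 0 0 0> <0 0 0 1> <0 0 1 1> <0 2 0 0> <0 2 0 1> <0 2 1 1> <1 0 0 1> <1 0 1 1> <1 2 0 0> <1 2 0 1> <1 2 1 1>
TSO (12): <0 0 0 0> <0 0 0 1> <0 0 1 1> <0 2 0 0> <0 2 0 1> <0 2 1 1> <1 0 0 0> <1 0 0 1> <1 0 1 1> <1 2 0 0> <1 2 0 1> <1 2 1 1>
PSO (12): <0 0 0 0> <0 0 0 1> <0 0 1 1> <0 2 0 0> <0 2 0 1> <0 2 1 1> <1 0 0 0> <1 0 0 1> <1 0 1 1> <1 2 0 0> <1 2 0 1> <1 2 1 1>
target <1 0 0 0> ∈ {TSO,PSO}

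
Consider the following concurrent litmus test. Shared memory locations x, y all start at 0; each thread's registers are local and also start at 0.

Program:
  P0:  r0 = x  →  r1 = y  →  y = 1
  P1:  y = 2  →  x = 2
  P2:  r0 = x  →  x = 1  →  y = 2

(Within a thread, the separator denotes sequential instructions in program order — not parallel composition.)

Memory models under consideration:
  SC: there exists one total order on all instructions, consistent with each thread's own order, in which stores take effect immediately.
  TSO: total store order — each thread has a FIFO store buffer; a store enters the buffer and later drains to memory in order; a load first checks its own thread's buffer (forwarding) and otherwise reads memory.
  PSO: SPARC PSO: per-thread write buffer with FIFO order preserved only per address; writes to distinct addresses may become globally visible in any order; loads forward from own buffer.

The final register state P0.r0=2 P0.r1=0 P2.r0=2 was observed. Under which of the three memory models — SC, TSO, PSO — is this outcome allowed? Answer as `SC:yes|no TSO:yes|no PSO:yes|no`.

SC:no TSO:no PSO:yes

outcome vector order: (P0.r0,P0.r1,P2.r0)
SC: 9 outcomes — {0/0/0 0/0/2 0/2/0 0/2/2 1/0/0 1/2/0 1/2/2 2/2/0 2/2/2}
TSO: 9 outcomes — {0/0/0 0/0/2 0/2/0 0/2/2 1/0/0 1/2/0 1/2/2 2/2/0 2/2/2}
PSO: 12 outcomes — {0/0/0 0/0/2 0/2/0 0/2/2 1/0/0 1/0/2 1/2/0 1/2/2 2/0/0 2/0/2 2/2/0 2/2/2}
target 2/0/2 ∈ {PSO}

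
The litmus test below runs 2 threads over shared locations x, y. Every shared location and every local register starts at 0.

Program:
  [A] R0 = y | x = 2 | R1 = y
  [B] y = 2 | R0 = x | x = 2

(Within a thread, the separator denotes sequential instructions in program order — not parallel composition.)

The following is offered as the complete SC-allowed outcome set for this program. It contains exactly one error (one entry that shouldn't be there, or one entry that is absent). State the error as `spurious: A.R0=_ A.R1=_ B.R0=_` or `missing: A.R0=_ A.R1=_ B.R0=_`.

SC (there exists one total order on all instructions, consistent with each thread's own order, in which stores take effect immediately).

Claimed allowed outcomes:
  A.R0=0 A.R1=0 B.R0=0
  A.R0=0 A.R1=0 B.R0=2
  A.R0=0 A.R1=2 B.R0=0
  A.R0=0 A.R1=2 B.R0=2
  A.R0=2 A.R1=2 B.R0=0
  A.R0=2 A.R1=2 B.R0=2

spurious: A.R0=0 A.R1=0 B.R0=0

outcome vector order: (A.R0,A.R1,B.R0)
SC: 5 outcomes — {0/0/2 0/2/0 0/2/2 2/2/0 2/2/2}
claimed∖SC = {0/0/0}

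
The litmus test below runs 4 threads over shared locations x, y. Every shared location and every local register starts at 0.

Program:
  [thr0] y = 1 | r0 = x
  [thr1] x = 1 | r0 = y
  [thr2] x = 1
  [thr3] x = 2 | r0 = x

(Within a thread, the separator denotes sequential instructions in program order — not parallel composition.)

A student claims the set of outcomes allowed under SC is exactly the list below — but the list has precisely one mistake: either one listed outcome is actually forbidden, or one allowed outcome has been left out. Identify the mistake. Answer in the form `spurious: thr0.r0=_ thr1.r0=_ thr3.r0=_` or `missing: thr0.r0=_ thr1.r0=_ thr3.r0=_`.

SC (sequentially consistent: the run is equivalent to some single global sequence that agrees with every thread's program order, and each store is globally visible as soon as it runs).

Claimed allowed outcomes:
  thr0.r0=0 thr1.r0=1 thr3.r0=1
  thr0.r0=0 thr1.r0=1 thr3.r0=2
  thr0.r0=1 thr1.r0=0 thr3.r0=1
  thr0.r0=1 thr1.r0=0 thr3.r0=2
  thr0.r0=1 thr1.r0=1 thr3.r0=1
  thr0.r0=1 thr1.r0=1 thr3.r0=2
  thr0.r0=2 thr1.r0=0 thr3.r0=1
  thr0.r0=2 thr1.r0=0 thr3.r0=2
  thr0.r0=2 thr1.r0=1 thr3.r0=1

outcome vector order: (thr0.r0,thr1.r0,thr3.r0)
under SC → 011 012 101 102 111 112 201 202 211 212
SC∖claimed = {212}

missing: thr0.r0=2 thr1.r0=1 thr3.r0=2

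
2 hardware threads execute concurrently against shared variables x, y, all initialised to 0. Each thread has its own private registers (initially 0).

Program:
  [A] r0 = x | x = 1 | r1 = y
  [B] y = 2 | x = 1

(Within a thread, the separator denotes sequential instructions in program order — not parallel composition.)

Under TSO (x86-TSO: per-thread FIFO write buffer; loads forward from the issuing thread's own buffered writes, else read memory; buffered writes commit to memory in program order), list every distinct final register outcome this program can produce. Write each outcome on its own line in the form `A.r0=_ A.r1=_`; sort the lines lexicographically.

A.r0=0 A.r1=0
A.r0=0 A.r1=2
A.r0=1 A.r1=2

outcome vector order: (A.r0,A.r1)
|TSO outcomes| = 3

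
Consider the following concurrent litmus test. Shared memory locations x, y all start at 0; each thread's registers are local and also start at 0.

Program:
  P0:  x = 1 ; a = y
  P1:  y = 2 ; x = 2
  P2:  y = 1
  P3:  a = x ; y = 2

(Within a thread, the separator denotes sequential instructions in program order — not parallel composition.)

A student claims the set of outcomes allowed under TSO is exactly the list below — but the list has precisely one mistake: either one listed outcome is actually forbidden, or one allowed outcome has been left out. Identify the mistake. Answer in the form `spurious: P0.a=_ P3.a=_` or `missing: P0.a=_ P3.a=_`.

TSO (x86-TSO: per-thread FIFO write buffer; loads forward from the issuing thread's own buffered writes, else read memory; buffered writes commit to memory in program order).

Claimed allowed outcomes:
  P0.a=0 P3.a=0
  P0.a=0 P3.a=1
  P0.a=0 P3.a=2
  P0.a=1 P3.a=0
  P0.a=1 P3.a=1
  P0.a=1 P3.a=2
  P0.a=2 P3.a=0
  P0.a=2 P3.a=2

outcome vector order: (P0.a,P3.a)
under TSO → 0/0; 0/1; 0/2; 1/0; 1/1; 1/2; 2/0; 2/1; 2/2
TSO∖claimed = {2/1}

missing: P0.a=2 P3.a=1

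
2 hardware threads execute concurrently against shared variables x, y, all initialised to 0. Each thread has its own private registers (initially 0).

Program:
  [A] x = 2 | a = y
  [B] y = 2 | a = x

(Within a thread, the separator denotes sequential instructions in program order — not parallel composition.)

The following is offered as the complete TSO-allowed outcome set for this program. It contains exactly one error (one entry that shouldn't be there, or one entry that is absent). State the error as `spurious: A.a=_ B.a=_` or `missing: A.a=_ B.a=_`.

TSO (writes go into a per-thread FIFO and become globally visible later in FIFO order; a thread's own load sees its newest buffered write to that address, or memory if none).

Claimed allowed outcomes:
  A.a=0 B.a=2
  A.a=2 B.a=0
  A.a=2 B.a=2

outcome vector order: (A.a,B.a)
TSO: 4 outcomes — {<0 0> <0 2> <2 0> <2 2>}
TSO∖claimed = {<0 0>}

missing: A.a=0 B.a=0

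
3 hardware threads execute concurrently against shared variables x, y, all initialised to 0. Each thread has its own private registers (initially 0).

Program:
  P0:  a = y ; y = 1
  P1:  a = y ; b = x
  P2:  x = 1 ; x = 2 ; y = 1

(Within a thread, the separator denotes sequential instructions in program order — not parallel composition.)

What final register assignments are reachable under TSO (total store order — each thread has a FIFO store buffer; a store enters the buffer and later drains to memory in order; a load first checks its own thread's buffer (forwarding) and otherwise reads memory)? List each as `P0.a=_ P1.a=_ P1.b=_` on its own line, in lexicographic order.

P0.a=0 P1.a=0 P1.b=0
P0.a=0 P1.a=0 P1.b=1
P0.a=0 P1.a=0 P1.b=2
P0.a=0 P1.a=1 P1.b=0
P0.a=0 P1.a=1 P1.b=1
P0.a=0 P1.a=1 P1.b=2
P0.a=1 P1.a=0 P1.b=0
P0.a=1 P1.a=0 P1.b=1
P0.a=1 P1.a=0 P1.b=2
P0.a=1 P1.a=1 P1.b=2

outcome vector order: (P0.a,P1.a,P1.b)
|TSO outcomes| = 10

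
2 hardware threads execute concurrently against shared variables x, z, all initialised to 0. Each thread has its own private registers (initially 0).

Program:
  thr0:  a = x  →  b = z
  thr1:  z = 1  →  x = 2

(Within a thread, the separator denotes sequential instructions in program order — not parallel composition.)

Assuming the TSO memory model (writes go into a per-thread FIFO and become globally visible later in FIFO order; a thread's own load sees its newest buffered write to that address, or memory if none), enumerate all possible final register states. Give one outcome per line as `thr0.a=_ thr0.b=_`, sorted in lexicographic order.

outcome vector order: (thr0.a,thr0.b)
|TSO outcomes| = 3

thr0.a=0 thr0.b=0
thr0.a=0 thr0.b=1
thr0.a=2 thr0.b=1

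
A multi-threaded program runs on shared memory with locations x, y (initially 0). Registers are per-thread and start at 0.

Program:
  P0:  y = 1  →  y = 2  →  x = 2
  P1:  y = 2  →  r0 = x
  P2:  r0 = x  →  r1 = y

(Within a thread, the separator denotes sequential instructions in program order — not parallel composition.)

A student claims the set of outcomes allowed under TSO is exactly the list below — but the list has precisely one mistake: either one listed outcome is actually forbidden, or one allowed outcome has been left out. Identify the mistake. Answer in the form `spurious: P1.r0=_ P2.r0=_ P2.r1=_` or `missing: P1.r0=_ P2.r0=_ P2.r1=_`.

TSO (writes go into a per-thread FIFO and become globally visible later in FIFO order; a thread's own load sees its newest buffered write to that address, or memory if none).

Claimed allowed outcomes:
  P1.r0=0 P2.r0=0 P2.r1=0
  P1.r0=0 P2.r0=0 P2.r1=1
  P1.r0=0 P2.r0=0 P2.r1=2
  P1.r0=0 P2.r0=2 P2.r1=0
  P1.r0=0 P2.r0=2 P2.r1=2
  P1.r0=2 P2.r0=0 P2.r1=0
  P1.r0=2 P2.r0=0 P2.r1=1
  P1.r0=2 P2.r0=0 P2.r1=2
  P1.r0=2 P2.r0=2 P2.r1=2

outcome vector order: (P1.r0,P2.r0,P2.r1)
[TSO] allowed = {000; 001; 002; 022; 200; 201; 202; 222}
claimed∖TSO = {020}

spurious: P1.r0=0 P2.r0=2 P2.r1=0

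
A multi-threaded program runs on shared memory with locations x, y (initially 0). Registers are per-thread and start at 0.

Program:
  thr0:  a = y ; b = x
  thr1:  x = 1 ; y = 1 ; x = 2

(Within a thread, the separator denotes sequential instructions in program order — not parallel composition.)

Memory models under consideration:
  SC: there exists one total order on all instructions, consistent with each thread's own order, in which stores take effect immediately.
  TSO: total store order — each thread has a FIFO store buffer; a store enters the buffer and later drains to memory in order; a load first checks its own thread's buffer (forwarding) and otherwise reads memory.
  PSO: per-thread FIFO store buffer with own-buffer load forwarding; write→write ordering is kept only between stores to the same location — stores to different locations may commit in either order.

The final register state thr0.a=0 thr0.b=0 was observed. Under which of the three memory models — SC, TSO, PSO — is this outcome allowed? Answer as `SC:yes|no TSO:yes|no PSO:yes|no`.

outcome vector order: (thr0.a,thr0.b)
SC (5): 0/0; 0/1; 0/2; 1/1; 1/2
TSO (5): 0/0; 0/1; 0/2; 1/1; 1/2
PSO (6): 0/0; 0/1; 0/2; 1/0; 1/1; 1/2
target 0/0 ∈ {SC,TSO,PSO}

SC:yes TSO:yes PSO:yes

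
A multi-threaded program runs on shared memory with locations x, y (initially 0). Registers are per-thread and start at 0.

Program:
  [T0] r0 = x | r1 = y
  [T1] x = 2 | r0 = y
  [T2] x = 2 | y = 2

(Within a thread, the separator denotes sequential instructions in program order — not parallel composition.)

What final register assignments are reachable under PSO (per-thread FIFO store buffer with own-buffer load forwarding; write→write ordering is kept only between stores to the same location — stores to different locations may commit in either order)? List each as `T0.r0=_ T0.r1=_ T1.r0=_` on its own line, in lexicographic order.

outcome vector order: (T0.r0,T0.r1,T1.r0)
|PSO outcomes| = 8

T0.r0=0 T0.r1=0 T1.r0=0
T0.r0=0 T0.r1=0 T1.r0=2
T0.r0=0 T0.r1=2 T1.r0=0
T0.r0=0 T0.r1=2 T1.r0=2
T0.r0=2 T0.r1=0 T1.r0=0
T0.r0=2 T0.r1=0 T1.r0=2
T0.r0=2 T0.r1=2 T1.r0=0
T0.r0=2 T0.r1=2 T1.r0=2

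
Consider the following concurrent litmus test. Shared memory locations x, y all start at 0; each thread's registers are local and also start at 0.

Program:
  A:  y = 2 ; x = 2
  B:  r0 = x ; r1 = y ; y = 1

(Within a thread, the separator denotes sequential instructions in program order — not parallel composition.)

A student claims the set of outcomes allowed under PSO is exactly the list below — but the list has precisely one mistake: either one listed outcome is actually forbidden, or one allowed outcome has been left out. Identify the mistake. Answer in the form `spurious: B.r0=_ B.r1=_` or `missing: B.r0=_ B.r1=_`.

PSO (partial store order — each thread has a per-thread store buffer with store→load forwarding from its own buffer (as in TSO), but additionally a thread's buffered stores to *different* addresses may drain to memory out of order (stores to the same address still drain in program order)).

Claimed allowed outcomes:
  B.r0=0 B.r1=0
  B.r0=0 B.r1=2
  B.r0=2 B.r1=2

missing: B.r0=2 B.r1=0

outcome vector order: (B.r0,B.r1)
PSO (4): <0 0>; <0 2>; <2 0>; <2 2>
PSO∖claimed = {<2 0>}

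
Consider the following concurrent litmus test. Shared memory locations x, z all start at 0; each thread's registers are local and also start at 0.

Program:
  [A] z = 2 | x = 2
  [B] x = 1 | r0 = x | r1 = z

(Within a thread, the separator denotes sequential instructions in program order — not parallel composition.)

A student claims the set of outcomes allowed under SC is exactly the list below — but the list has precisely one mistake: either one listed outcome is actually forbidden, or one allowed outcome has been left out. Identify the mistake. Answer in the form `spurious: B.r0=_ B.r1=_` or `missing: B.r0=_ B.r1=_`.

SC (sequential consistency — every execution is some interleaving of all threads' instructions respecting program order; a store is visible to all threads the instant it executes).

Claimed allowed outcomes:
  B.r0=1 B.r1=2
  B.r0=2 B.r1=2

missing: B.r0=1 B.r1=0

outcome vector order: (B.r0,B.r1)
under SC → 10, 12, 22
SC∖claimed = {10}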